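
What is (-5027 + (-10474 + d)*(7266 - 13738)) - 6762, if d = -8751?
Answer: 124412411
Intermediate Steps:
(-5027 + (-10474 + d)*(7266 - 13738)) - 6762 = (-5027 + (-10474 - 8751)*(7266 - 13738)) - 6762 = (-5027 - 19225*(-6472)) - 6762 = (-5027 + 124424200) - 6762 = 124419173 - 6762 = 124412411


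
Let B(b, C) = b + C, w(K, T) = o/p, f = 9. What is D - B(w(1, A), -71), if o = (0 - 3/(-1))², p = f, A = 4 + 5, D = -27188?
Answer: -27118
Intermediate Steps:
A = 9
p = 9
o = 9 (o = (0 - 3*(-1))² = (0 + 3)² = 3² = 9)
w(K, T) = 1 (w(K, T) = 9/9 = 9*(⅑) = 1)
B(b, C) = C + b
D - B(w(1, A), -71) = -27188 - (-71 + 1) = -27188 - 1*(-70) = -27188 + 70 = -27118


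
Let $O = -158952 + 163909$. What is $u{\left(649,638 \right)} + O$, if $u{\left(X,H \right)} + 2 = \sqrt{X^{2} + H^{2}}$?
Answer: $4955 + 407 \sqrt{5} \approx 5865.1$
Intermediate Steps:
$u{\left(X,H \right)} = -2 + \sqrt{H^{2} + X^{2}}$ ($u{\left(X,H \right)} = -2 + \sqrt{X^{2} + H^{2}} = -2 + \sqrt{H^{2} + X^{2}}$)
$O = 4957$
$u{\left(649,638 \right)} + O = \left(-2 + \sqrt{638^{2} + 649^{2}}\right) + 4957 = \left(-2 + \sqrt{407044 + 421201}\right) + 4957 = \left(-2 + \sqrt{828245}\right) + 4957 = \left(-2 + 407 \sqrt{5}\right) + 4957 = 4955 + 407 \sqrt{5}$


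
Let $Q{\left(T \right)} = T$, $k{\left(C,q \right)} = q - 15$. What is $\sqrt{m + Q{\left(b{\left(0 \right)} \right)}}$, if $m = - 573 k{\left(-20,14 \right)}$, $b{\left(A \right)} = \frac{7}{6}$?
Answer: $\frac{\sqrt{20670}}{6} \approx 23.962$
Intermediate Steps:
$b{\left(A \right)} = \frac{7}{6}$ ($b{\left(A \right)} = 7 \cdot \frac{1}{6} = \frac{7}{6}$)
$k{\left(C,q \right)} = -15 + q$
$m = 573$ ($m = - 573 \left(-15 + 14\right) = \left(-573\right) \left(-1\right) = 573$)
$\sqrt{m + Q{\left(b{\left(0 \right)} \right)}} = \sqrt{573 + \frac{7}{6}} = \sqrt{\frac{3445}{6}} = \frac{\sqrt{20670}}{6}$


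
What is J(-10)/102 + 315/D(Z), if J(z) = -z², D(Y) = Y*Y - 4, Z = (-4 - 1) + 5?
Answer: -16265/204 ≈ -79.730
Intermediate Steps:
Z = 0 (Z = -5 + 5 = 0)
D(Y) = -4 + Y² (D(Y) = Y² - 4 = -4 + Y²)
J(-10)/102 + 315/D(Z) = -1*(-10)²/102 + 315/(-4 + 0²) = -1*100*(1/102) + 315/(-4 + 0) = -100*1/102 + 315/(-4) = -50/51 + 315*(-¼) = -50/51 - 315/4 = -16265/204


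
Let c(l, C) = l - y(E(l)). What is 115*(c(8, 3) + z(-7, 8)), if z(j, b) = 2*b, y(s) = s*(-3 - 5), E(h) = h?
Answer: 10120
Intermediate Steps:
y(s) = -8*s (y(s) = s*(-8) = -8*s)
c(l, C) = 9*l (c(l, C) = l - (-8)*l = l + 8*l = 9*l)
115*(c(8, 3) + z(-7, 8)) = 115*(9*8 + 2*8) = 115*(72 + 16) = 115*88 = 10120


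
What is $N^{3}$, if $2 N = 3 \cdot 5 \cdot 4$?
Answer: $27000$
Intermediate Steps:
$N = 30$ ($N = \frac{3 \cdot 5 \cdot 4}{2} = \frac{15 \cdot 4}{2} = \frac{1}{2} \cdot 60 = 30$)
$N^{3} = 30^{3} = 27000$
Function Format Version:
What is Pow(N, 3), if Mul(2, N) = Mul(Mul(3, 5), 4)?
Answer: 27000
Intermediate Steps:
N = 30 (N = Mul(Rational(1, 2), Mul(Mul(3, 5), 4)) = Mul(Rational(1, 2), Mul(15, 4)) = Mul(Rational(1, 2), 60) = 30)
Pow(N, 3) = Pow(30, 3) = 27000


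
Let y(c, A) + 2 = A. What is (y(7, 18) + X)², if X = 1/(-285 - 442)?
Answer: 135280161/528529 ≈ 255.96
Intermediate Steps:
y(c, A) = -2 + A
X = -1/727 (X = 1/(-727) = -1/727 ≈ -0.0013755)
(y(7, 18) + X)² = ((-2 + 18) - 1/727)² = (16 - 1/727)² = (11631/727)² = 135280161/528529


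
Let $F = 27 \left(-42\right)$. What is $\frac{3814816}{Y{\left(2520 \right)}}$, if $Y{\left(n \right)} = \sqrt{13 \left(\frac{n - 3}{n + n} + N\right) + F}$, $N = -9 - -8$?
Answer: $- \frac{15259264 i \sqrt{201185565}}{1916053} \approx - 1.1296 \cdot 10^{5} i$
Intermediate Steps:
$N = -1$ ($N = -9 + 8 = -1$)
$F = -1134$
$Y{\left(n \right)} = \sqrt{-1147 + \frac{13 \left(-3 + n\right)}{2 n}}$ ($Y{\left(n \right)} = \sqrt{13 \left(\frac{n - 3}{n + n} - 1\right) - 1134} = \sqrt{13 \left(\frac{-3 + n}{2 n} - 1\right) - 1134} = \sqrt{13 \left(-1 + \frac{-3 + n}{2 n}\right) - 1134} = \sqrt{\left(-13 + \frac{13 \left(-3 + n\right)}{2 n}\right) - 1134} = \sqrt{-1147 + \frac{13 \left(-3 + n\right)}{2 n}}$)
$\frac{3814816}{Y{\left(2520 \right)}} = \frac{3814816}{\frac{1}{2} \sqrt{-4562 - \frac{78}{2520}}} = \frac{3814816}{\frac{1}{2} \sqrt{-4562 - \frac{13}{420}}} = \frac{3814816}{\frac{1}{2} \sqrt{- \frac{1916053}{420}}} = \frac{3814816}{\frac{1}{2} \frac{i \sqrt{201185565}}{210}} = \frac{3814816}{\frac{1}{420} i \sqrt{201185565}} = 3814816 \left(- \frac{4 i \sqrt{201185565}}{1916053}\right) = - \frac{15259264 i \sqrt{201185565}}{1916053}$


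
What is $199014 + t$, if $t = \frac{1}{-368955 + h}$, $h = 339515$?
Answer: $\frac{5858972159}{29440} \approx 1.9901 \cdot 10^{5}$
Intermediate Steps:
$t = - \frac{1}{29440}$ ($t = \frac{1}{-368955 + 339515} = \frac{1}{-29440} = - \frac{1}{29440} \approx -3.3967 \cdot 10^{-5}$)
$199014 + t = 199014 - \frac{1}{29440} = \frac{5858972159}{29440}$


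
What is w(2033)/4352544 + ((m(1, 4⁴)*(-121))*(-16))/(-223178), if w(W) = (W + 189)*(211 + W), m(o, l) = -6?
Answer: 1425688913/1190431452 ≈ 1.1976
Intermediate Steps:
w(W) = (189 + W)*(211 + W)
w(2033)/4352544 + ((m(1, 4⁴)*(-121))*(-16))/(-223178) = (39879 + 2033² + 400*2033)/4352544 + (-6*(-121)*(-16))/(-223178) = (39879 + 4133089 + 813200)*(1/4352544) + (726*(-16))*(-1/223178) = 4986168*(1/4352544) - 11616*(-1/223178) = 12221/10668 + 5808/111589 = 1425688913/1190431452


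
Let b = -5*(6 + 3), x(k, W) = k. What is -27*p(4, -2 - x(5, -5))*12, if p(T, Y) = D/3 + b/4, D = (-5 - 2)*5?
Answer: 7425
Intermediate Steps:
D = -35 (D = -7*5 = -35)
b = -45 (b = -5*9 = -45)
p(T, Y) = -275/12 (p(T, Y) = -35/3 - 45/4 = -275/12)
-27*p(4, -2 - x(5, -5))*12 = -27*(-275/12)*12 = (2475/4)*12 = 7425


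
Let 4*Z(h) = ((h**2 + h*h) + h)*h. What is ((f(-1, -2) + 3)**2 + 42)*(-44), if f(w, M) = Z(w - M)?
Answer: -9867/4 ≈ -2466.8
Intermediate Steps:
Z(h) = h*(h + 2*h**2)/4 (Z(h) = (((h**2 + h*h) + h)*h)/4 = (((h**2 + h**2) + h)*h)/4 = ((2*h**2 + h)*h)/4 = ((h + 2*h**2)*h)/4 = (h*(h + 2*h**2))/4 = h*(h + 2*h**2)/4)
f(w, M) = (w - M)**2*(1 - 2*M + 2*w)/4 (f(w, M) = (w - M)**2*(1 + 2*(w - M))/4 = (w - M)**2*(1 + (-2*M + 2*w))/4 = (w - M)**2*(1 - 2*M + 2*w)/4)
((f(-1, -2) + 3)**2 + 42)*(-44) = (((-2 - 1*(-1))**2*(1 - 2*(-2) + 2*(-1))/4 + 3)**2 + 42)*(-44) = (((-2 + 1)**2*(1 + 4 - 2)/4 + 3)**2 + 42)*(-44) = (((1/4)*(-1)**2*3 + 3)**2 + 42)*(-44) = (((1/4)*1*3 + 3)**2 + 42)*(-44) = ((3/4 + 3)**2 + 42)*(-44) = ((15/4)**2 + 42)*(-44) = (225/16 + 42)*(-44) = (897/16)*(-44) = -9867/4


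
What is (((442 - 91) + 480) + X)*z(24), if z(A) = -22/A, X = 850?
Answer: -18491/12 ≈ -1540.9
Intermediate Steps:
(((442 - 91) + 480) + X)*z(24) = (((442 - 91) + 480) + 850)*(-22/24) = ((351 + 480) + 850)*(-22*1/24) = (831 + 850)*(-11/12) = 1681*(-11/12) = -18491/12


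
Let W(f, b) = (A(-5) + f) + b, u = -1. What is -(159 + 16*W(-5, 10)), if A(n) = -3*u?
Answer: -287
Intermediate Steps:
A(n) = 3 (A(n) = -3*(-1) = 3)
W(f, b) = 3 + b + f (W(f, b) = (3 + f) + b = 3 + b + f)
-(159 + 16*W(-5, 10)) = -(159 + 16*(3 + 10 - 5)) = -(159 + 16*8) = -(159 + 128) = -1*287 = -287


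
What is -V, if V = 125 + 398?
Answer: -523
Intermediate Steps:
V = 523
-V = -1*523 = -523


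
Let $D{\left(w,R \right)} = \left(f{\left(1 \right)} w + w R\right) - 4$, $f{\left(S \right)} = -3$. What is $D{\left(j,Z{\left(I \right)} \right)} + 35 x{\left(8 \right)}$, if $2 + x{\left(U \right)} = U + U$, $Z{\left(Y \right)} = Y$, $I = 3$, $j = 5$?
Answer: $486$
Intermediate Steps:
$D{\left(w,R \right)} = -4 - 3 w + R w$ ($D{\left(w,R \right)} = \left(- 3 w + w R\right) - 4 = \left(- 3 w + R w\right) - 4 = -4 - 3 w + R w$)
$x{\left(U \right)} = -2 + 2 U$ ($x{\left(U \right)} = -2 + \left(U + U\right) = -2 + 2 U$)
$D{\left(j,Z{\left(I \right)} \right)} + 35 x{\left(8 \right)} = \left(-4 - 15 + 3 \cdot 5\right) + 35 \left(-2 + 2 \cdot 8\right) = \left(-4 - 15 + 15\right) + 35 \left(-2 + 16\right) = -4 + 35 \cdot 14 = -4 + 490 = 486$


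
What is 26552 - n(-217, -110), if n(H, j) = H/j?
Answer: 2920503/110 ≈ 26550.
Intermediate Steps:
26552 - n(-217, -110) = 26552 - (-217)/(-110) = 26552 - (-217)*(-1)/110 = 26552 - 1*217/110 = 26552 - 217/110 = 2920503/110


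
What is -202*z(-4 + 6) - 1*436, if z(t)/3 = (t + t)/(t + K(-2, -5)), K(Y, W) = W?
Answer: 372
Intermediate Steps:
z(t) = 6*t/(-5 + t) (z(t) = 3*((t + t)/(t - 5)) = 3*((2*t)/(-5 + t)) = 3*(2*t/(-5 + t)) = 6*t/(-5 + t))
-202*z(-4 + 6) - 1*436 = -1212*(-4 + 6)/(-5 + (-4 + 6)) - 1*436 = -1212*2/(-5 + 2) - 436 = -1212*2/(-3) - 436 = -1212*2*(-1)/3 - 436 = -202*(-4) - 436 = 808 - 436 = 372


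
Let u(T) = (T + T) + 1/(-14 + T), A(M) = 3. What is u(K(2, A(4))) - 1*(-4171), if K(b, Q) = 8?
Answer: 25121/6 ≈ 4186.8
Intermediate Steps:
u(T) = 1/(-14 + T) + 2*T (u(T) = 2*T + 1/(-14 + T) = 1/(-14 + T) + 2*T)
u(K(2, A(4))) - 1*(-4171) = (1 - 28*8 + 2*8²)/(-14 + 8) - 1*(-4171) = (1 - 224 + 2*64)/(-6) + 4171 = -(1 - 224 + 128)/6 + 4171 = -⅙*(-95) + 4171 = 95/6 + 4171 = 25121/6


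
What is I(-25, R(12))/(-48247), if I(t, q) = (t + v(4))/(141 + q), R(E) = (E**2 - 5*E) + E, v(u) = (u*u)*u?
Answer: -13/3811513 ≈ -3.4107e-6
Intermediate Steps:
v(u) = u**3 (v(u) = u**2*u = u**3)
R(E) = E**2 - 4*E
I(t, q) = (64 + t)/(141 + q) (I(t, q) = (t + 4**3)/(141 + q) = (t + 64)/(141 + q) = (64 + t)/(141 + q))
I(-25, R(12))/(-48247) = ((64 - 25)/(141 + 12*(-4 + 12)))/(-48247) = (39/(141 + 12*8))*(-1/48247) = (39/(141 + 96))*(-1/48247) = (39/237)*(-1/48247) = ((1/237)*39)*(-1/48247) = (13/79)*(-1/48247) = -13/3811513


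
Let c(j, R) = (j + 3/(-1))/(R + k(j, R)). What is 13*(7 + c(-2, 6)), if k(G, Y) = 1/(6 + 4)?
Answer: 4901/61 ≈ 80.344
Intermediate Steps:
k(G, Y) = ⅒ (k(G, Y) = 1/10 = ⅒)
c(j, R) = (-3 + j)/(⅒ + R) (c(j, R) = (j + 3/(-1))/(R + ⅒) = (j + 3*(-1))/(⅒ + R) = (j - 3)/(⅒ + R) = (-3 + j)/(⅒ + R))
13*(7 + c(-2, 6)) = 13*(7 + 10*(-3 - 2)/(1 + 10*6)) = 13*(7 + 10*(-5)/(1 + 60)) = 13*(7 + 10*(-5)/61) = 13*(7 + 10*(1/61)*(-5)) = 13*(7 - 50/61) = 13*(377/61) = 4901/61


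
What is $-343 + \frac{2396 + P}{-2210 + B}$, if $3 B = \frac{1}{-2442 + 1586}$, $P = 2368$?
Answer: $- \frac{1958855335}{5675281} \approx -345.16$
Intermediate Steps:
$B = - \frac{1}{2568}$ ($B = \frac{1}{3 \left(-2442 + 1586\right)} = \frac{1}{3 \left(-856\right)} = \frac{1}{3} \left(- \frac{1}{856}\right) = - \frac{1}{2568} \approx -0.00038941$)
$-343 + \frac{2396 + P}{-2210 + B} = -343 + \frac{2396 + 2368}{-2210 - \frac{1}{2568}} = -343 + \frac{4764}{- \frac{5675281}{2568}} = -343 + 4764 \left(- \frac{2568}{5675281}\right) = -343 - \frac{12233952}{5675281} = - \frac{1958855335}{5675281}$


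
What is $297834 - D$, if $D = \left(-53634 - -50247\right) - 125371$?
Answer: $426592$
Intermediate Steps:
$D = -128758$ ($D = \left(-53634 + 50247\right) - 125371 = -3387 - 125371 = -128758$)
$297834 - D = 297834 - -128758 = 297834 + 128758 = 426592$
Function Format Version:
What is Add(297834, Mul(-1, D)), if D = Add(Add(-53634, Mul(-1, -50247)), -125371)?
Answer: 426592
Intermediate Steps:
D = -128758 (D = Add(Add(-53634, 50247), -125371) = Add(-3387, -125371) = -128758)
Add(297834, Mul(-1, D)) = Add(297834, Mul(-1, -128758)) = Add(297834, 128758) = 426592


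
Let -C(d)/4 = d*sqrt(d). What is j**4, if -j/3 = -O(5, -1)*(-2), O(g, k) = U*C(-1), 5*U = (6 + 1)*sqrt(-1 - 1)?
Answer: 3186376704/625 ≈ 5.0982e+6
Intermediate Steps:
C(d) = -4*d**(3/2) (C(d) = -4*d*sqrt(d) = -4*d**(3/2))
U = 7*I*sqrt(2)/5 (U = ((6 + 1)*sqrt(-1 - 1))/5 = (7*sqrt(-2))/5 = (7*(I*sqrt(2)))/5 = (7*I*sqrt(2))/5 = 7*I*sqrt(2)/5 ≈ 1.9799*I)
O(g, k) = -28*sqrt(2)/5 (O(g, k) = (7*I*sqrt(2)/5)*(-(-4)*I) = (7*I*sqrt(2)/5)*(4*I) = -28*sqrt(2)/5)
j = 168*sqrt(2)/5 (j = -(-3)*-28*sqrt(2)/5*(-2) = -(-3)*56*sqrt(2)/5 = -(-168)*sqrt(2)/5 = 168*sqrt(2)/5 ≈ 47.518)
j**4 = (168*sqrt(2)/5)**4 = 3186376704/625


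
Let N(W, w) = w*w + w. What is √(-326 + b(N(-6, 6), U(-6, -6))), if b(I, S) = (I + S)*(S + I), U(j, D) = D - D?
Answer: √1438 ≈ 37.921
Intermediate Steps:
N(W, w) = w + w² (N(W, w) = w² + w = w + w²)
U(j, D) = 0
b(I, S) = (I + S)² (b(I, S) = (I + S)*(I + S) = (I + S)²)
√(-326 + b(N(-6, 6), U(-6, -6))) = √(-326 + (6*(1 + 6) + 0)²) = √(-326 + (6*7 + 0)²) = √(-326 + (42 + 0)²) = √(-326 + 42²) = √(-326 + 1764) = √1438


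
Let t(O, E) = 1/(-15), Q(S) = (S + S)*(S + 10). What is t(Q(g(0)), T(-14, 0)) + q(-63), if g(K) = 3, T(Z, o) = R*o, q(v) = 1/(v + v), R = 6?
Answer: -47/630 ≈ -0.074603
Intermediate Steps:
q(v) = 1/(2*v)
T(Z, o) = 6*o
Q(S) = 2*S*(10 + S) (Q(S) = (2*S)*(10 + S) = 2*S*(10 + S))
t(O, E) = -1/15
t(Q(g(0)), T(-14, 0)) + q(-63) = -1/15 + (½)/(-63) = -1/15 + (½)*(-1/63) = -1/15 - 1/126 = -47/630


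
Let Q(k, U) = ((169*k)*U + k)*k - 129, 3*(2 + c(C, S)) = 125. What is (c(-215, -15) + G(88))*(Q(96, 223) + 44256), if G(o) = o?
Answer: 44348429835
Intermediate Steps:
c(C, S) = 119/3 (c(C, S) = -2 + (⅓)*125 = -2 + 125/3 = 119/3)
Q(k, U) = -129 + k*(k + 169*U*k) (Q(k, U) = (169*U*k + k)*k - 129 = (k + 169*U*k)*k - 129 = k*(k + 169*U*k) - 129 = -129 + k*(k + 169*U*k))
(c(-215, -15) + G(88))*(Q(96, 223) + 44256) = (119/3 + 88)*((-129 + 96² + 169*223*96²) + 44256) = 383*((-129 + 9216 + 169*223*9216) + 44256)/3 = 383*((-129 + 9216 + 347323392) + 44256)/3 = 383*(347332479 + 44256)/3 = (383/3)*347376735 = 44348429835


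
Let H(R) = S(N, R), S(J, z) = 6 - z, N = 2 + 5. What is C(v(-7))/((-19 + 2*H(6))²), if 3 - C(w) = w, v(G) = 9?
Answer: -6/361 ≈ -0.016620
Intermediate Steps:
N = 7
C(w) = 3 - w
H(R) = 6 - R
C(v(-7))/((-19 + 2*H(6))²) = (3 - 1*9)/((-19 + 2*(6 - 1*6))²) = (3 - 9)/((-19 + 2*(6 - 6))²) = -6/(-19 + 2*0)² = -6/(-19 + 0)² = -6/((-19)²) = -6/361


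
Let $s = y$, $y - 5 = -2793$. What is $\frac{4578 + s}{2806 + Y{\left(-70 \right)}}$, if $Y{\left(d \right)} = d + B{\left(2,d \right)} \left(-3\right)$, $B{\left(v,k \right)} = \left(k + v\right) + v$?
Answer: $\frac{895}{1467} \approx 0.61009$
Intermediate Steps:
$y = -2788$ ($y = 5 - 2793 = -2788$)
$s = -2788$
$B{\left(v,k \right)} = k + 2 v$
$Y{\left(d \right)} = -12 - 2 d$ ($Y{\left(d \right)} = d + \left(d + 2 \cdot 2\right) \left(-3\right) = d + \left(d + 4\right) \left(-3\right) = d + \left(4 + d\right) \left(-3\right) = d - \left(12 + 3 d\right) = -12 - 2 d$)
$\frac{4578 + s}{2806 + Y{\left(-70 \right)}} = \frac{4578 - 2788}{2806 - -128} = \frac{1790}{2806 + \left(-12 + 140\right)} = \frac{1790}{2806 + 128} = \frac{1790}{2934} = 1790 \cdot \frac{1}{2934} = \frac{895}{1467}$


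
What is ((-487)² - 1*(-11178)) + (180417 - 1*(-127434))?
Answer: 556198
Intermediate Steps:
((-487)² - 1*(-11178)) + (180417 - 1*(-127434)) = (237169 + 11178) + (180417 + 127434) = 248347 + 307851 = 556198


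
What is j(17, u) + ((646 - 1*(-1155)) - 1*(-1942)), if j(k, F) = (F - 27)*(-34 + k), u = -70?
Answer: 5392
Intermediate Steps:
j(k, F) = (-34 + k)*(-27 + F) (j(k, F) = (-27 + F)*(-34 + k) = (-34 + k)*(-27 + F))
j(17, u) + ((646 - 1*(-1155)) - 1*(-1942)) = (918 - 34*(-70) - 27*17 - 70*17) + ((646 - 1*(-1155)) - 1*(-1942)) = (918 + 2380 - 459 - 1190) + ((646 + 1155) + 1942) = 1649 + (1801 + 1942) = 1649 + 3743 = 5392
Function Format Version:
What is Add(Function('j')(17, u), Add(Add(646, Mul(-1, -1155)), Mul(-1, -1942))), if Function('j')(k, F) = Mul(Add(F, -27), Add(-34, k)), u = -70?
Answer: 5392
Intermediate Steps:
Function('j')(k, F) = Mul(Add(-34, k), Add(-27, F)) (Function('j')(k, F) = Mul(Add(-27, F), Add(-34, k)) = Mul(Add(-34, k), Add(-27, F)))
Add(Function('j')(17, u), Add(Add(646, Mul(-1, -1155)), Mul(-1, -1942))) = Add(Add(918, Mul(-34, -70), Mul(-27, 17), Mul(-70, 17)), Add(Add(646, Mul(-1, -1155)), Mul(-1, -1942))) = Add(Add(918, 2380, -459, -1190), Add(Add(646, 1155), 1942)) = Add(1649, Add(1801, 1942)) = Add(1649, 3743) = 5392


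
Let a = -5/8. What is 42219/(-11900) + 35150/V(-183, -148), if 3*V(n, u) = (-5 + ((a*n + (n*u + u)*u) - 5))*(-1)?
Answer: -445461237397/126502509700 ≈ -3.5214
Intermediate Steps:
a = -5/8 (a = -5*1/8 = -5/8 ≈ -0.62500)
V(n, u) = 10/3 + 5*n/24 - u*(u + n*u)/3 (V(n, u) = ((-5 + ((-5*n/8 + (n*u + u)*u) - 5))*(-1))/3 = ((-5 + ((-5*n/8 + (u + n*u)*u) - 5))*(-1))/3 = ((-5 + ((-5*n/8 + u*(u + n*u)) - 5))*(-1))/3 = ((-5 + (-5 - 5*n/8 + u*(u + n*u)))*(-1))/3 = ((-10 - 5*n/8 + u*(u + n*u))*(-1))/3 = (10 + 5*n/8 - u*(u + n*u))/3 = 10/3 + 5*n/24 - u*(u + n*u)/3)
42219/(-11900) + 35150/V(-183, -148) = 42219/(-11900) + 35150/(10/3 - 1/3*(-148)**2 + (5/24)*(-183) - 1/3*(-183)*(-148)**2) = 42219*(-1/11900) + 35150/(10/3 - 1/3*21904 - 305/8 - 1/3*(-183)*21904) = -42219/11900 + 35150/(10/3 - 21904/3 - 305/8 + 1336144) = -42219/11900 + 35150/(10630463/8) = -42219/11900 + 35150*(8/10630463) = -42219/11900 + 281200/10630463 = -445461237397/126502509700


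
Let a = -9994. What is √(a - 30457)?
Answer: I*√40451 ≈ 201.12*I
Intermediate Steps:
√(a - 30457) = √(-9994 - 30457) = √(-40451) = I*√40451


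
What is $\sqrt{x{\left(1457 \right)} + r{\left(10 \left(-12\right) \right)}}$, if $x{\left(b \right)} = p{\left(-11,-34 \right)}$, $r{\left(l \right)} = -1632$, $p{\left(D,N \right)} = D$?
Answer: $i \sqrt{1643} \approx 40.534 i$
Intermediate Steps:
$x{\left(b \right)} = -11$
$\sqrt{x{\left(1457 \right)} + r{\left(10 \left(-12\right) \right)}} = \sqrt{-11 - 1632} = \sqrt{-1643} = i \sqrt{1643}$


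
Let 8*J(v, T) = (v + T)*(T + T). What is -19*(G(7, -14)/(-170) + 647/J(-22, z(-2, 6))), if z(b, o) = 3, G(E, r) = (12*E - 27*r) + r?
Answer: 232748/255 ≈ 912.74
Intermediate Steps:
G(E, r) = -26*r + 12*E (G(E, r) = (-27*r + 12*E) + r = -26*r + 12*E)
J(v, T) = T*(T + v)/4 (J(v, T) = ((v + T)*(T + T))/8 = ((T + v)*(2*T))/8 = (2*T*(T + v))/8 = T*(T + v)/4)
-19*(G(7, -14)/(-170) + 647/J(-22, z(-2, 6))) = -19*((-26*(-14) + 12*7)/(-170) + 647/(((¼)*3*(3 - 22)))) = -19*((364 + 84)*(-1/170) + 647/(((¼)*3*(-19)))) = -19*(448*(-1/170) + 647/(-57/4)) = -19*(-224/85 + 647*(-4/57)) = -19*(-224/85 - 2588/57) = -19*(-232748/4845) = 232748/255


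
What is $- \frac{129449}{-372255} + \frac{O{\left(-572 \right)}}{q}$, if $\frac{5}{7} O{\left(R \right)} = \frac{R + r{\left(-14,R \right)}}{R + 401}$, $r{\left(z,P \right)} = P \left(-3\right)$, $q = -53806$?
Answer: $\frac{198605654747}{570842247105} \approx 0.34792$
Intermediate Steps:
$r{\left(z,P \right)} = - 3 P$
$O{\left(R \right)} = - \frac{14 R}{5 \left(401 + R\right)}$ ($O{\left(R \right)} = \frac{7 \frac{R - 3 R}{R + 401}}{5} = \frac{7 \frac{\left(-2\right) R}{401 + R}}{5} = \frac{7 \left(- \frac{2 R}{401 + R}\right)}{5} = - \frac{14 R}{5 \left(401 + R\right)}$)
$- \frac{129449}{-372255} + \frac{O{\left(-572 \right)}}{q} = - \frac{129449}{-372255} + \frac{\left(-14\right) \left(-572\right) \frac{1}{2005 + 5 \left(-572\right)}}{-53806} = \left(-129449\right) \left(- \frac{1}{372255}\right) + \left(-14\right) \left(-572\right) \frac{1}{2005 - 2860} \left(- \frac{1}{53806}\right) = \frac{129449}{372255} + \left(-14\right) \left(-572\right) \frac{1}{-855} \left(- \frac{1}{53806}\right) = \frac{129449}{372255} + \left(-14\right) \left(-572\right) \left(- \frac{1}{855}\right) \left(- \frac{1}{53806}\right) = \frac{129449}{372255} - - \frac{4004}{23002065} = \frac{129449}{372255} + \frac{4004}{23002065} = \frac{198605654747}{570842247105}$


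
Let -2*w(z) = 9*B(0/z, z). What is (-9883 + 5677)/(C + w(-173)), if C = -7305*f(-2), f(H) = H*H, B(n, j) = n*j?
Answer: 701/4870 ≈ 0.14394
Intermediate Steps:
B(n, j) = j*n
w(z) = 0 (w(z) = -9*z*(0/z)/2 = -9*z*0/2 = -9*0/2 = -½*0 = 0)
f(H) = H²
C = -29220 (C = -7305*(-2)² = -7305*4 = -29220)
(-9883 + 5677)/(C + w(-173)) = (-9883 + 5677)/(-29220 + 0) = -4206/(-29220) = -4206*(-1/29220) = 701/4870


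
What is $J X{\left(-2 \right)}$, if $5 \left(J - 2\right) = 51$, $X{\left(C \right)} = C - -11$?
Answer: $\frac{549}{5} \approx 109.8$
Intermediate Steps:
$X{\left(C \right)} = 11 + C$ ($X{\left(C \right)} = C + 11 = 11 + C$)
$J = \frac{61}{5}$ ($J = 2 + \frac{1}{5} \cdot 51 = 2 + \frac{51}{5} = \frac{61}{5} \approx 12.2$)
$J X{\left(-2 \right)} = \frac{61 \left(11 - 2\right)}{5} = \frac{61}{5} \cdot 9 = \frac{549}{5}$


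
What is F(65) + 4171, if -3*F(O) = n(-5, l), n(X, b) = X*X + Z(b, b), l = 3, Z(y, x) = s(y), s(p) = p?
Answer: 12485/3 ≈ 4161.7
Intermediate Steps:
Z(y, x) = y
n(X, b) = b + X**2 (n(X, b) = X*X + b = X**2 + b = b + X**2)
F(O) = -28/3 (F(O) = -(3 + (-5)**2)/3 = -(3 + 25)/3 = -1/3*28 = -28/3)
F(65) + 4171 = -28/3 + 4171 = 12485/3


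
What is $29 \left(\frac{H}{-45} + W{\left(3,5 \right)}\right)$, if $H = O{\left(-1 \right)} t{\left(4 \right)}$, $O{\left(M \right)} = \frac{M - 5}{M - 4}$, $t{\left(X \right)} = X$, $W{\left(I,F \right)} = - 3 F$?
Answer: $- \frac{32857}{75} \approx -438.09$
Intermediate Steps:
$O{\left(M \right)} = \frac{-5 + M}{-4 + M}$
$H = \frac{24}{5}$ ($H = \frac{-5 - 1}{-4 - 1} \cdot 4 = \frac{1}{-5} \left(-6\right) 4 = \left(- \frac{1}{5}\right) \left(-6\right) 4 = \frac{6}{5} \cdot 4 = \frac{24}{5} \approx 4.8$)
$29 \left(\frac{H}{-45} + W{\left(3,5 \right)}\right) = 29 \left(\frac{24}{5 \left(-45\right)} - 15\right) = 29 \left(\frac{24}{5} \left(- \frac{1}{45}\right) - 15\right) = 29 \left(- \frac{8}{75} - 15\right) = 29 \left(- \frac{1133}{75}\right) = - \frac{32857}{75}$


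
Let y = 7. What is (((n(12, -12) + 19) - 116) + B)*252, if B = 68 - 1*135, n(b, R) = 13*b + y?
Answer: -252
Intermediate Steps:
n(b, R) = 7 + 13*b (n(b, R) = 13*b + 7 = 7 + 13*b)
B = -67 (B = 68 - 135 = -67)
(((n(12, -12) + 19) - 116) + B)*252 = ((((7 + 13*12) + 19) - 116) - 67)*252 = ((((7 + 156) + 19) - 116) - 67)*252 = (((163 + 19) - 116) - 67)*252 = ((182 - 116) - 67)*252 = (66 - 67)*252 = -1*252 = -252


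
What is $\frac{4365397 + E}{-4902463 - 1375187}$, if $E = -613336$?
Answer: $- \frac{1250687}{2092550} \approx -0.59769$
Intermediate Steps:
$\frac{4365397 + E}{-4902463 - 1375187} = \frac{4365397 - 613336}{-4902463 - 1375187} = \frac{3752061}{-6277650} = 3752061 \left(- \frac{1}{6277650}\right) = - \frac{1250687}{2092550}$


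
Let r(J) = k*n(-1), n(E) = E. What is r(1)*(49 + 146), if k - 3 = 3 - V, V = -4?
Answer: -1950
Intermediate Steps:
k = 10 (k = 3 + (3 - 1*(-4)) = 3 + (3 + 4) = 3 + 7 = 10)
r(J) = -10 (r(J) = 10*(-1) = -10)
r(1)*(49 + 146) = -10*(49 + 146) = -10*195 = -1950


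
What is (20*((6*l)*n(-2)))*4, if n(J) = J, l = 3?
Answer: -2880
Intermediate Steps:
(20*((6*l)*n(-2)))*4 = (20*((6*3)*(-2)))*4 = (20*(18*(-2)))*4 = (20*(-36))*4 = -720*4 = -2880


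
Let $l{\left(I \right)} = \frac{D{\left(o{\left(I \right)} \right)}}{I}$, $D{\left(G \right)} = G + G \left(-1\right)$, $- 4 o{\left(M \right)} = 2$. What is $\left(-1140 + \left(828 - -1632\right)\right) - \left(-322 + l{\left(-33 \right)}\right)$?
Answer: $1642$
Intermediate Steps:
$o{\left(M \right)} = - \frac{1}{2}$ ($o{\left(M \right)} = \left(- \frac{1}{4}\right) 2 = - \frac{1}{2}$)
$D{\left(G \right)} = 0$ ($D{\left(G \right)} = G - G = 0$)
$l{\left(I \right)} = 0$ ($l{\left(I \right)} = \frac{0}{I} = 0$)
$\left(-1140 + \left(828 - -1632\right)\right) - \left(-322 + l{\left(-33 \right)}\right) = \left(-1140 + \left(828 - -1632\right)\right) + \left(322 - 0\right) = \left(-1140 + \left(828 + 1632\right)\right) + \left(322 + 0\right) = \left(-1140 + 2460\right) + 322 = 1320 + 322 = 1642$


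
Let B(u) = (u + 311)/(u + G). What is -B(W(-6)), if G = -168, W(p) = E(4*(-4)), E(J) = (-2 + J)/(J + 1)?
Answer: 1561/834 ≈ 1.8717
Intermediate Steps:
E(J) = (-2 + J)/(1 + J)
W(p) = 6/5 (W(p) = (-2 + 4*(-4))/(1 + 4*(-4)) = (-2 - 16)/(1 - 16) = -18/(-15) = -1/15*(-18) = 6/5)
B(u) = (311 + u)/(-168 + u) (B(u) = (u + 311)/(u - 168) = (311 + u)/(-168 + u))
-B(W(-6)) = -(311 + 6/5)/(-168 + 6/5) = -1561/((-834/5)*5) = -(-5)*1561/(834*5) = -1*(-1561/834) = 1561/834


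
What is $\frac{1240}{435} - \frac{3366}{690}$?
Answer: $- \frac{20287}{10005} \approx -2.0277$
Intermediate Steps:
$\frac{1240}{435} - \frac{3366}{690} = 1240 \cdot \frac{1}{435} - \frac{561}{115} = \frac{248}{87} - \frac{561}{115} = - \frac{20287}{10005}$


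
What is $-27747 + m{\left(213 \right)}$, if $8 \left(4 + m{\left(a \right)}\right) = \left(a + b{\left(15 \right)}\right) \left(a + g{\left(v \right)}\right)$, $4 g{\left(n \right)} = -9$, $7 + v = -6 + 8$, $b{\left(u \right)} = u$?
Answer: $- \frac{173957}{8} \approx -21745.0$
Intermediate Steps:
$v = -5$ ($v = -7 + \left(-6 + 8\right) = -7 + 2 = -5$)
$g{\left(n \right)} = - \frac{9}{4}$ ($g{\left(n \right)} = \frac{1}{4} \left(-9\right) = - \frac{9}{4}$)
$m{\left(a \right)} = -4 + \frac{\left(15 + a\right) \left(- \frac{9}{4} + a\right)}{8}$ ($m{\left(a \right)} = -4 + \frac{\left(a + 15\right) \left(a - \frac{9}{4}\right)}{8} = -4 + \frac{\left(15 + a\right) \left(- \frac{9}{4} + a\right)}{8}$)
$-27747 + m{\left(213 \right)} = -27747 + \left(- \frac{263}{32} + \frac{213^{2}}{8} + \frac{51}{32} \cdot 213\right) = -27747 + \left(- \frac{263}{32} + \frac{1}{8} \cdot 45369 + \frac{10863}{32}\right) = -27747 + \left(- \frac{263}{32} + \frac{45369}{8} + \frac{10863}{32}\right) = -27747 + \frac{48019}{8} = - \frac{173957}{8}$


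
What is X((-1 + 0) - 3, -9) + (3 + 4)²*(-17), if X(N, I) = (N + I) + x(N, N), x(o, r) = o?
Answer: -850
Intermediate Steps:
X(N, I) = I + 2*N (X(N, I) = (N + I) + N = (I + N) + N = I + 2*N)
X((-1 + 0) - 3, -9) + (3 + 4)²*(-17) = (-9 + 2*((-1 + 0) - 3)) + (3 + 4)²*(-17) = (-9 + 2*(-1 - 3)) + 7²*(-17) = (-9 + 2*(-4)) + 49*(-17) = (-9 - 8) - 833 = -17 - 833 = -850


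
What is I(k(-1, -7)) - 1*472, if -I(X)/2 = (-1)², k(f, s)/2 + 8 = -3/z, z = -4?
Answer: -474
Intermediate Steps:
k(f, s) = -29/2 (k(f, s) = -16 + 2*(-3/(-4)) = -16 + 2*(-3*(-¼)) = -16 + 2*(¾) = -16 + 3/2 = -29/2)
I(X) = -2 (I(X) = -2*(-1)² = -2*1 = -2)
I(k(-1, -7)) - 1*472 = -2 - 1*472 = -2 - 472 = -474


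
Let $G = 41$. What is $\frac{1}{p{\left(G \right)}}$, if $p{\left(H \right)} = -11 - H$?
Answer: $- \frac{1}{52} \approx -0.019231$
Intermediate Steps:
$\frac{1}{p{\left(G \right)}} = \frac{1}{-11 - 41} = \frac{1}{-52} = - \frac{1}{52}$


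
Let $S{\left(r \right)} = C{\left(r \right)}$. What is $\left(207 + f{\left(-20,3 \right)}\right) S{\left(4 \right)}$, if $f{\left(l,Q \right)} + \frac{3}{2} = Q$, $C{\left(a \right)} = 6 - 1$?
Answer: $\frac{2085}{2} \approx 1042.5$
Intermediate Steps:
$C{\left(a \right)} = 5$ ($C{\left(a \right)} = 6 - 1 = 5$)
$f{\left(l,Q \right)} = - \frac{3}{2} + Q$
$S{\left(r \right)} = 5$
$\left(207 + f{\left(-20,3 \right)}\right) S{\left(4 \right)} = \left(207 + \left(- \frac{3}{2} + 3\right)\right) 5 = \left(207 + \frac{3}{2}\right) 5 = \frac{417}{2} \cdot 5 = \frac{2085}{2}$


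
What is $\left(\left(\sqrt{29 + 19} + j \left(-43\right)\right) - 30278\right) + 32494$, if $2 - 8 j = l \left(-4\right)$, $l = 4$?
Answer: $\frac{8477}{4} + 4 \sqrt{3} \approx 2126.2$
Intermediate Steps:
$j = \frac{9}{4}$ ($j = \frac{1}{4} - \frac{4 \left(-4\right)}{8} = \frac{1}{4} - -2 = \frac{1}{4} + 2 = \frac{9}{4} \approx 2.25$)
$\left(\left(\sqrt{29 + 19} + j \left(-43\right)\right) - 30278\right) + 32494 = \left(\left(\sqrt{29 + 19} + \frac{9}{4} \left(-43\right)\right) - 30278\right) + 32494 = \left(\left(\sqrt{48} - \frac{387}{4}\right) - 30278\right) + 32494 = \left(\left(4 \sqrt{3} - \frac{387}{4}\right) - 30278\right) + 32494 = \left(\left(- \frac{387}{4} + 4 \sqrt{3}\right) - 30278\right) + 32494 = \left(- \frac{121499}{4} + 4 \sqrt{3}\right) + 32494 = \frac{8477}{4} + 4 \sqrt{3}$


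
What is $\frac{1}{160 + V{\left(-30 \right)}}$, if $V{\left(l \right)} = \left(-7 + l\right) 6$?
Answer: $- \frac{1}{62} \approx -0.016129$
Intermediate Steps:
$V{\left(l \right)} = -42 + 6 l$
$\frac{1}{160 + V{\left(-30 \right)}} = \frac{1}{160 + \left(-42 + 6 \left(-30\right)\right)} = \frac{1}{160 - 222} = \frac{1}{-62} = - \frac{1}{62}$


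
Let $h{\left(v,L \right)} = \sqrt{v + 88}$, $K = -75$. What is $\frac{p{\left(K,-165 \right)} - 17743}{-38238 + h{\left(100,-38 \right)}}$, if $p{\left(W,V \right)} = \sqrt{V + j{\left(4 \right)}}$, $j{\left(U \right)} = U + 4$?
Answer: $\frac{339228417}{731072228} + \frac{17743 \sqrt{47}}{731072228} - \frac{19119 i \sqrt{157}}{731072228} - \frac{i \sqrt{7379}}{731072228} \approx 0.46418 - 0.0003278 i$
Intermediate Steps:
$j{\left(U \right)} = 4 + U$
$p{\left(W,V \right)} = \sqrt{8 + V}$ ($p{\left(W,V \right)} = \sqrt{V + \left(4 + 4\right)} = \sqrt{V + 8} = \sqrt{8 + V}$)
$h{\left(v,L \right)} = \sqrt{88 + v}$
$\frac{p{\left(K,-165 \right)} - 17743}{-38238 + h{\left(100,-38 \right)}} = \frac{\sqrt{8 - 165} - 17743}{-38238 + \sqrt{88 + 100}} = \frac{\sqrt{-157} - 17743}{-38238 + \sqrt{188}} = \frac{i \sqrt{157} - 17743}{-38238 + 2 \sqrt{47}} = \frac{-17743 + i \sqrt{157}}{-38238 + 2 \sqrt{47}}$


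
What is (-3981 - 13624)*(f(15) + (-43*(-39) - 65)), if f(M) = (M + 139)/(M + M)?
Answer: -85408897/3 ≈ -2.8470e+7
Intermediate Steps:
f(M) = (139 + M)/(2*M) (f(M) = (139 + M)/((2*M)) = (139 + M)*(1/(2*M)) = (139 + M)/(2*M))
(-3981 - 13624)*(f(15) + (-43*(-39) - 65)) = (-3981 - 13624)*((½)*(139 + 15)/15 + (-43*(-39) - 65)) = -17605*((½)*(1/15)*154 + (1677 - 65)) = -17605*(77/15 + 1612) = -17605*24257/15 = -85408897/3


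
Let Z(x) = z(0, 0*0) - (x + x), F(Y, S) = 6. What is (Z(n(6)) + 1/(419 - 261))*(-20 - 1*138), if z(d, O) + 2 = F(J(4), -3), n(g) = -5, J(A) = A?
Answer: -2213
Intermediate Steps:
z(d, O) = 4 (z(d, O) = -2 + 6 = 4)
Z(x) = 4 - 2*x (Z(x) = 4 - (x + x) = 4 - 2*x)
(Z(n(6)) + 1/(419 - 261))*(-20 - 1*138) = ((4 - 2*(-5)) + 1/(419 - 261))*(-20 - 1*138) = ((4 + 10) + 1/158)*(-20 - 138) = (14 + 1/158)*(-158) = (2213/158)*(-158) = -2213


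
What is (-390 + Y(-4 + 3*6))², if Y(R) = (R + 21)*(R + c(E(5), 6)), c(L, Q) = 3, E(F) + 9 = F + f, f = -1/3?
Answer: 42025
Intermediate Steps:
f = -⅓ (f = -1*⅓ = -⅓ ≈ -0.33333)
E(F) = -28/3 + F (E(F) = -9 + (F - ⅓) = -9 + (-⅓ + F) = -28/3 + F)
Y(R) = (3 + R)*(21 + R) (Y(R) = (R + 21)*(R + 3) = (21 + R)*(3 + R) = (3 + R)*(21 + R))
(-390 + Y(-4 + 3*6))² = (-390 + (63 + (-4 + 3*6)² + 24*(-4 + 3*6)))² = (-390 + (63 + (-4 + 18)² + 24*(-4 + 18)))² = (-390 + (63 + 14² + 24*14))² = (-390 + (63 + 196 + 336))² = (-390 + 595)² = 205² = 42025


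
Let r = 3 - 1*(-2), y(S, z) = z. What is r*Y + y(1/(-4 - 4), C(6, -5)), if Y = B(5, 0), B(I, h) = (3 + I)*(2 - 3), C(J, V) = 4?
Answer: -36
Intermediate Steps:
B(I, h) = -3 - I (B(I, h) = (3 + I)*(-1) = -3 - I)
Y = -8 (Y = -3 - 1*5 = -3 - 5 = -8)
r = 5 (r = 3 + 2 = 5)
r*Y + y(1/(-4 - 4), C(6, -5)) = 5*(-8) + 4 = -40 + 4 = -36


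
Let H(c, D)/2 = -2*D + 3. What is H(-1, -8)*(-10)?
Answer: -380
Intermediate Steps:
H(c, D) = 6 - 4*D (H(c, D) = 2*(-2*D + 3) = 2*(3 - 2*D) = 6 - 4*D)
H(-1, -8)*(-10) = (6 - 4*(-8))*(-10) = (6 + 32)*(-10) = 38*(-10) = -380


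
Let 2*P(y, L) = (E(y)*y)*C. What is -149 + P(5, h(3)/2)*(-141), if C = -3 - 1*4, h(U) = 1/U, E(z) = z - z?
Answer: -149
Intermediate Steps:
E(z) = 0
C = -7 (C = -3 - 4 = -7)
P(y, L) = 0 (P(y, L) = ((0*y)*(-7))/2 = (0*(-7))/2 = (1/2)*0 = 0)
-149 + P(5, h(3)/2)*(-141) = -149 + 0*(-141) = -149 + 0 = -149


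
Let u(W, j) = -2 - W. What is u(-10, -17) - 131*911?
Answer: -119333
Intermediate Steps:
u(-10, -17) - 131*911 = (-2 - 1*(-10)) - 131*911 = (-2 + 10) - 119341 = 8 - 119341 = -119333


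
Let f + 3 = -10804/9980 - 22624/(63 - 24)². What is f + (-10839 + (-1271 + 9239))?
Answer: -10967083331/3794895 ≈ -2890.0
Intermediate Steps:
f = -71939786/3794895 (f = -3 + (-10804/9980 - 22624/(63 - 24)²) = -3 + (-10804*1/9980 - 22624/(39²)) = -3 + (-2701/2495 - 22624/1521) = -3 - 60555101/3794895 = -71939786/3794895 ≈ -18.957)
f + (-10839 + (-1271 + 9239)) = -71939786/3794895 + (-10839 + (-1271 + 9239)) = -71939786/3794895 + (-10839 + 7968) = -71939786/3794895 - 2871 = -10967083331/3794895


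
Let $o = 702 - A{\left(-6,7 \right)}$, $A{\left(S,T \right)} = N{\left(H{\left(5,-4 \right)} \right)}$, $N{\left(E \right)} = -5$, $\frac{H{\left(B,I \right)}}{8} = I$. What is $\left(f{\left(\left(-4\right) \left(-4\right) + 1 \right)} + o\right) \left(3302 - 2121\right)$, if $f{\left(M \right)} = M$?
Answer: $855044$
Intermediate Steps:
$H{\left(B,I \right)} = 8 I$
$A{\left(S,T \right)} = -5$
$o = 707$ ($o = 702 - -5 = 702 + 5 = 707$)
$\left(f{\left(\left(-4\right) \left(-4\right) + 1 \right)} + o\right) \left(3302 - 2121\right) = \left(\left(\left(-4\right) \left(-4\right) + 1\right) + 707\right) \left(3302 - 2121\right) = \left(\left(16 + 1\right) + 707\right) 1181 = \left(17 + 707\right) 1181 = 724 \cdot 1181 = 855044$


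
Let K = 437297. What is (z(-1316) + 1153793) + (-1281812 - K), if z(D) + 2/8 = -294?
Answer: -2262441/4 ≈ -5.6561e+5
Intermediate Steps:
z(D) = -1177/4 (z(D) = -¼ - 294 = -1177/4)
(z(-1316) + 1153793) + (-1281812 - K) = (-1177/4 + 1153793) + (-1281812 - 1*437297) = 4613995/4 + (-1281812 - 437297) = 4613995/4 - 1719109 = -2262441/4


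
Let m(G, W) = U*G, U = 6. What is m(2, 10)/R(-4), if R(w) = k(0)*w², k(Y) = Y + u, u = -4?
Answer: -3/16 ≈ -0.18750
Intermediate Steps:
k(Y) = -4 + Y (k(Y) = Y - 4 = -4 + Y)
m(G, W) = 6*G
R(w) = -4*w² (R(w) = (-4 + 0)*w² = -4*w²)
m(2, 10)/R(-4) = (6*2)/((-4*(-4)²)) = 12/((-4*16)) = 12/(-64) = 12*(-1/64) = -3/16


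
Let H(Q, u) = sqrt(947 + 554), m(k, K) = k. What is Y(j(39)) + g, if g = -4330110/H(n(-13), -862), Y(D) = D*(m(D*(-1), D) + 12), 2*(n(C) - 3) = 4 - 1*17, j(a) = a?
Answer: -1053 - 4330110*sqrt(1501)/1501 ≈ -1.1282e+5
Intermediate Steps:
n(C) = -7/2 (n(C) = 3 + (4 - 1*17)/2 = 3 + (4 - 17)/2 = 3 + (1/2)*(-13) = 3 - 13/2 = -7/2)
H(Q, u) = sqrt(1501)
Y(D) = D*(12 - D) (Y(D) = D*(D*(-1) + 12) = D*(-D + 12) = D*(12 - D))
g = -4330110*sqrt(1501)/1501 ≈ -1.1177e+5
Y(j(39)) + g = 39*(12 - 1*39) - 4330110*sqrt(1501)/1501 = 39*(12 - 39) - 4330110*sqrt(1501)/1501 = 39*(-27) - 4330110*sqrt(1501)/1501 = -1053 - 4330110*sqrt(1501)/1501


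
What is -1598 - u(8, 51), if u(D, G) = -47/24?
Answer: -38305/24 ≈ -1596.0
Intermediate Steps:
u(D, G) = -47/24 (u(D, G) = -47*1/24 = -47/24)
-1598 - u(8, 51) = -1598 - 1*(-47/24) = -1598 + 47/24 = -38305/24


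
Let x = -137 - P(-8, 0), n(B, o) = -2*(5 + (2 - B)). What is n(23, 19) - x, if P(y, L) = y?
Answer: 161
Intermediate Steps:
n(B, o) = -14 + 2*B (n(B, o) = -2*(7 - B) = -14 + 2*B)
x = -129 (x = -137 - 1*(-8) = -137 + 8 = -129)
n(23, 19) - x = (-14 + 2*23) - 1*(-129) = (-14 + 46) + 129 = 32 + 129 = 161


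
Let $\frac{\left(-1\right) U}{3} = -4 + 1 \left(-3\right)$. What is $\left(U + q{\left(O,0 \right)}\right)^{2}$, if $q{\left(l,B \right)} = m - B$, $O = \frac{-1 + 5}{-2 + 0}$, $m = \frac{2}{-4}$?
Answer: $\frac{1681}{4} \approx 420.25$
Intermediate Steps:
$m = - \frac{1}{2}$ ($m = 2 \left(- \frac{1}{4}\right) = - \frac{1}{2} \approx -0.5$)
$O = -2$ ($O = \frac{4}{-2} = 4 \left(- \frac{1}{2}\right) = -2$)
$q{\left(l,B \right)} = - \frac{1}{2} - B$
$U = 21$ ($U = - 3 \left(-4 + 1 \left(-3\right)\right) = - 3 \left(-4 - 3\right) = \left(-3\right) \left(-7\right) = 21$)
$\left(U + q{\left(O,0 \right)}\right)^{2} = \left(21 - \frac{1}{2}\right)^{2} = \left(\frac{41}{2}\right)^{2} = \frac{1681}{4}$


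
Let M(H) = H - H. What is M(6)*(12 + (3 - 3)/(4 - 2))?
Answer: 0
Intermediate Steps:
M(H) = 0
M(6)*(12 + (3 - 3)/(4 - 2)) = 0*(12 + (3 - 3)/(4 - 2)) = 0*(12 + 0/2) = 0*(12 + 0*(½)) = 0*(12 + 0) = 0*12 = 0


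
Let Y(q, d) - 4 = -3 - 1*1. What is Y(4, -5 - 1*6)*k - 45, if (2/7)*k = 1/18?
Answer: -45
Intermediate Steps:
Y(q, d) = 0 (Y(q, d) = 4 + (-3 - 1*1) = 4 + (-3 - 1) = 4 - 4 = 0)
k = 7/36 (k = (7/2)/18 = (7/2)*(1/18) = 7/36 ≈ 0.19444)
Y(4, -5 - 1*6)*k - 45 = 0*(7/36) - 45 = 0 - 45 = -45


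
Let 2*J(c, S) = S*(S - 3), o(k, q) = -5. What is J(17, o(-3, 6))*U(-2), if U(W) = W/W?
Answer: 20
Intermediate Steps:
U(W) = 1
J(c, S) = S*(-3 + S)/2 (J(c, S) = (S*(S - 3))/2 = (S*(-3 + S))/2 = S*(-3 + S)/2)
J(17, o(-3, 6))*U(-2) = ((½)*(-5)*(-3 - 5))*1 = ((½)*(-5)*(-8))*1 = 20*1 = 20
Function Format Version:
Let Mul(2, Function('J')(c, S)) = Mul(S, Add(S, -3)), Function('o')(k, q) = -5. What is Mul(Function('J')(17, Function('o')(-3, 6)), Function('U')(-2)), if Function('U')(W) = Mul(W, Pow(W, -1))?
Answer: 20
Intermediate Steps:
Function('U')(W) = 1
Function('J')(c, S) = Mul(Rational(1, 2), S, Add(-3, S)) (Function('J')(c, S) = Mul(Rational(1, 2), Mul(S, Add(S, -3))) = Mul(Rational(1, 2), Mul(S, Add(-3, S))) = Mul(Rational(1, 2), S, Add(-3, S)))
Mul(Function('J')(17, Function('o')(-3, 6)), Function('U')(-2)) = Mul(Mul(Rational(1, 2), -5, Add(-3, -5)), 1) = Mul(Mul(Rational(1, 2), -5, -8), 1) = Mul(20, 1) = 20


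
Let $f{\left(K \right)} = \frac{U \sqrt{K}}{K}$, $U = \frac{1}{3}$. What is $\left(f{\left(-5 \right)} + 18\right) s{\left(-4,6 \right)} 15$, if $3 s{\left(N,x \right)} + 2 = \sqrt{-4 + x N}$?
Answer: $- \frac{2 \left(1 - i \sqrt{7}\right) \left(270 - i \sqrt{5}\right)}{3} \approx -176.06 + 477.73 i$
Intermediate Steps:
$U = \frac{1}{3} \approx 0.33333$
$f{\left(K \right)} = \frac{1}{3 \sqrt{K}}$ ($f{\left(K \right)} = \frac{\frac{1}{3} \sqrt{K}}{K} = \frac{1}{3 \sqrt{K}}$)
$s{\left(N,x \right)} = - \frac{2}{3} + \frac{\sqrt{-4 + N x}}{3}$ ($s{\left(N,x \right)} = - \frac{2}{3} + \frac{\sqrt{-4 + x N}}{3} = - \frac{2}{3} + \frac{\sqrt{-4 + N x}}{3}$)
$\left(f{\left(-5 \right)} + 18\right) s{\left(-4,6 \right)} 15 = \left(\frac{1}{3 i \sqrt{5}} + 18\right) \left(- \frac{2}{3} + \frac{\sqrt{-4 - 24}}{3}\right) 15 = \left(\frac{\left(- \frac{1}{5}\right) i \sqrt{5}}{3} + 18\right) \left(- \frac{2}{3} + \frac{\sqrt{-4 - 24}}{3}\right) 15 = \left(- \frac{i \sqrt{5}}{15} + 18\right) \left(- \frac{2}{3} + \frac{\sqrt{-28}}{3}\right) 15 = \left(18 - \frac{i \sqrt{5}}{15}\right) \left(- \frac{2}{3} + \frac{2 i \sqrt{7}}{3}\right) 15 = 15 \left(18 - \frac{i \sqrt{5}}{15}\right) \left(- \frac{2}{3} + \frac{2 i \sqrt{7}}{3}\right)$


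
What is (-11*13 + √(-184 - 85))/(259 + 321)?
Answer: -143/580 + I*√269/580 ≈ -0.24655 + 0.028278*I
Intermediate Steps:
(-11*13 + √(-184 - 85))/(259 + 321) = (-143 + √(-269))/580 = (-143 + I*√269)*(1/580) = -143/580 + I*√269/580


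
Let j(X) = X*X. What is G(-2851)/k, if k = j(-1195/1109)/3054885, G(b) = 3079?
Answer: 2313649902506223/285605 ≈ 8.1009e+9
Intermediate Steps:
j(X) = X²
k = 285605/751429003737 (k = (-1195/1109)²/3054885 = (-1195*1/1109)²*(1/3054885) = (-1195/1109)²*(1/3054885) = (1428025/1229881)*(1/3054885) = 285605/751429003737 ≈ 3.8008e-7)
G(-2851)/k = 3079/(285605/751429003737) = 3079*(751429003737/285605) = 2313649902506223/285605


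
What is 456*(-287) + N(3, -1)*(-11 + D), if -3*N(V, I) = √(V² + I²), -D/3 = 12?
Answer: -130872 + 47*√10/3 ≈ -1.3082e+5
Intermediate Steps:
D = -36 (D = -3*12 = -36)
N(V, I) = -√(I² + V²)/3 (N(V, I) = -√(V² + I²)/3 = -√(I² + V²)/3)
456*(-287) + N(3, -1)*(-11 + D) = 456*(-287) + (-√((-1)² + 3²)/3)*(-11 - 36) = -130872 - √(1 + 9)/3*(-47) = -130872 - √10/3*(-47) = -130872 + 47*√10/3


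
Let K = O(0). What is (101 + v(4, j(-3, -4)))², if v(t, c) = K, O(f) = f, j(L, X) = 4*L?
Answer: 10201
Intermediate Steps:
K = 0
v(t, c) = 0
(101 + v(4, j(-3, -4)))² = (101 + 0)² = 101² = 10201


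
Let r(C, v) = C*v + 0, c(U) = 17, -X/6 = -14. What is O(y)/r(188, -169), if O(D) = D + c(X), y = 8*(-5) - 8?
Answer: 31/31772 ≈ 0.00097570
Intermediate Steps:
X = 84 (X = -6*(-14) = 84)
r(C, v) = C*v
y = -48 (y = -40 - 8 = -48)
O(D) = 17 + D (O(D) = D + 17 = 17 + D)
O(y)/r(188, -169) = (17 - 48)/((188*(-169))) = -31/(-31772) = -31*(-1/31772) = 31/31772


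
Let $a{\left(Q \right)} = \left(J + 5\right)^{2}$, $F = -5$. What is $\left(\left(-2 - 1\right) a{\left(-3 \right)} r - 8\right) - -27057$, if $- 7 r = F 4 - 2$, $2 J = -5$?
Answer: $\frac{377861}{14} \approx 26990.0$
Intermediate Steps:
$J = - \frac{5}{2}$ ($J = \frac{1}{2} \left(-5\right) = - \frac{5}{2} \approx -2.5$)
$r = \frac{22}{7}$ ($r = - \frac{\left(-5\right) 4 - 2}{7} = - \frac{-20 - 2}{7} = \left(- \frac{1}{7}\right) \left(-22\right) = \frac{22}{7} \approx 3.1429$)
$a{\left(Q \right)} = \frac{25}{4}$ ($a{\left(Q \right)} = \left(- \frac{5}{2} + 5\right)^{2} = \left(\frac{5}{2}\right)^{2} = \frac{25}{4}$)
$\left(\left(-2 - 1\right) a{\left(-3 \right)} r - 8\right) - -27057 = \left(\left(-2 - 1\right) \frac{25}{4} \cdot \frac{22}{7} - 8\right) - -27057 = \left(\left(-3\right) \frac{25}{4} \cdot \frac{22}{7} - 8\right) + 27057 = \left(\left(- \frac{75}{4}\right) \frac{22}{7} - 8\right) + 27057 = \left(- \frac{825}{14} - 8\right) + 27057 = - \frac{937}{14} + 27057 = \frac{377861}{14}$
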